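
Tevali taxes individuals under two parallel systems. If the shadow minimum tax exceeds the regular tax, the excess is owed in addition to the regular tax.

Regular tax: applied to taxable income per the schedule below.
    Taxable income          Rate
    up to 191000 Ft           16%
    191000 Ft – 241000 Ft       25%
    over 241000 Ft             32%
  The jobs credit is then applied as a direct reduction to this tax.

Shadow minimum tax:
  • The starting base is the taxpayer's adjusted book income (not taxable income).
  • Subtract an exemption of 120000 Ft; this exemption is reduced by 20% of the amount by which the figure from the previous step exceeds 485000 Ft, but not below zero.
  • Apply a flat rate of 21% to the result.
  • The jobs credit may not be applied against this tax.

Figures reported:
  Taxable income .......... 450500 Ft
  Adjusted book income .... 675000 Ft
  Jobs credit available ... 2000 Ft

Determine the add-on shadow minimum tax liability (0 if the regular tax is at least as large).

Regular tax:
  191000 Ft × 16% = 30560 Ft
  50000 Ft × 25% = 12500 Ft
  209500 Ft × 32% = 67040 Ft
  → 110100 Ft
  Less jobs credit 2000 Ft → 108100 Ft

Shadow minimum tax:
  Base (adjusted book income): 675000 Ft
  Exemption: 120000 Ft − 20% × (675000 Ft − 485000 Ft) = 120000 Ft − 38000 Ft = 82000 Ft
  Base: 675000 Ft − 82000 Ft = 593000 Ft
  593000 Ft × 21% = 124530 Ft

Excess of shadow minimum tax over regular tax: 124530 Ft − 108100 Ft = 16430 Ft.

16430 Ft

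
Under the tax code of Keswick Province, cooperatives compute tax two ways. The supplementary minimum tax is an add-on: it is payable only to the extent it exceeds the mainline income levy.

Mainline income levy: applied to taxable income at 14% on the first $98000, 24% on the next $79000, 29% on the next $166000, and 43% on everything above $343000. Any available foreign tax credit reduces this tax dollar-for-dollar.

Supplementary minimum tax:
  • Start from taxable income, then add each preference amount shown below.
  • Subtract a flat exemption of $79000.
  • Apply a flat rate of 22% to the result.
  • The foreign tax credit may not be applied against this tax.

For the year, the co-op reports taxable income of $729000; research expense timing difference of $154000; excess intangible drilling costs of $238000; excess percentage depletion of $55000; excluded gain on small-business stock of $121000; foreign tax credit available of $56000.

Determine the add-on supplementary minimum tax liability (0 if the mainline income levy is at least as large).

Supplementary minimum tax:
  Adjusted income: $729000 + $154000 + $238000 + $55000 + $121000 = $1297000
  Less exemption $79000 → base $1218000
  $1218000 × 22% = $267960

Mainline income levy:
  $98000 × 14% = $13720
  $79000 × 24% = $18960
  $166000 × 29% = $48140
  $386000 × 43% = $165980
  → $246800
  Less foreign tax credit $56000 → $190800

Excess of supplementary minimum tax over mainline income levy: $267960 − $190800 = $77160.

$77160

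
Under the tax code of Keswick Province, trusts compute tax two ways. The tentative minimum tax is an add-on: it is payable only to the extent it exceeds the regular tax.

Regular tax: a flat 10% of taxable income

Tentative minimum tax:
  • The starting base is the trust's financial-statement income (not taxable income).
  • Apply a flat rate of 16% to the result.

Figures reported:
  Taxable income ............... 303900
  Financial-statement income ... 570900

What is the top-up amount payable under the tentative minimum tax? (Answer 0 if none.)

Regular tax:
  303900 × 10% = 30390

Tentative minimum tax:
  Base (financial-statement income): 570900
  570900 × 16% = 91344

Excess of tentative minimum tax over regular tax: 91344 − 30390 = 60954.

60954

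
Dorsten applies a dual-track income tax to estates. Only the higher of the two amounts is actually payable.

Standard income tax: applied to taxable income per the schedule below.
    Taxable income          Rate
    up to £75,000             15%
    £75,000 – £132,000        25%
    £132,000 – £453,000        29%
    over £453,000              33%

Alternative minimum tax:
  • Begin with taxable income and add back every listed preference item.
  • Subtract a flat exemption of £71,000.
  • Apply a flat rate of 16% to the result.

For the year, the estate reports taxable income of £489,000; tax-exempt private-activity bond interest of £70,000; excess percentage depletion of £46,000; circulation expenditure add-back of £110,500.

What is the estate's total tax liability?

Alternative minimum tax:
  Adjusted income: £489,000 + £70,000 + £46,000 + £110,500 = £715,500
  Less exemption £71,000 → base £644,500
  £644,500 × 16% = £103,120

Standard income tax:
  £75,000 × 15% = £11,250
  £57,000 × 25% = £14,250
  £321,000 × 29% = £93,090
  £36,000 × 33% = £11,880
  → £130,470

£130,470 > £103,120, so the standard income tax governs.

£130,470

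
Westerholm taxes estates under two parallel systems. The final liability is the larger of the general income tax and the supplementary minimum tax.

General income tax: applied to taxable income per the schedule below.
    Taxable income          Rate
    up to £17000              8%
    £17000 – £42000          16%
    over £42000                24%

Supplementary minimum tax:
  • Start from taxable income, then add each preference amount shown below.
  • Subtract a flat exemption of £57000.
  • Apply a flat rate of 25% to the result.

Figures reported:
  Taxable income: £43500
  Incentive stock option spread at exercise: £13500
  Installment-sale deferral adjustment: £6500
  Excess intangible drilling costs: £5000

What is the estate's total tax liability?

Supplementary minimum tax:
  Adjusted income: £43500 + £13500 + £6500 + £5000 = £68500
  Less exemption £57000 → base £11500
  £11500 × 25% = £2875

General income tax:
  £17000 × 8% = £1360
  £25000 × 16% = £4000
  £1500 × 24% = £360
  → £5720

£5720 > £2875, so the general income tax governs.

£5720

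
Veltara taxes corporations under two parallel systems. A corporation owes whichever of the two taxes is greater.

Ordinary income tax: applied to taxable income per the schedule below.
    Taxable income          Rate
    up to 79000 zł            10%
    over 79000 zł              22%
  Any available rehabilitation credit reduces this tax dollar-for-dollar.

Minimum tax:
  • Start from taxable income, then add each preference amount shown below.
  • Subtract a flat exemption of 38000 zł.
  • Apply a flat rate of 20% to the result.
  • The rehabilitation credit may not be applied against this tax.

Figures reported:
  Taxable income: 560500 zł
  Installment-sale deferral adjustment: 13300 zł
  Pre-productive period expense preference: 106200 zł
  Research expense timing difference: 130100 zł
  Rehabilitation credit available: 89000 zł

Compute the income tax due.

154420 zł

Ordinary income tax:
  79000 zł × 10% = 7900 zł
  481500 zł × 22% = 105930 zł
  → 113830 zł
  Less rehabilitation credit 89000 zł → 24830 zł

Minimum tax:
  Adjusted income: 560500 zł + 13300 zł + 106200 zł + 130100 zł = 810100 zł
  Less exemption 38000 zł → base 772100 zł
  772100 zł × 20% = 154420 zł

154420 zł > 24830 zł, so the minimum tax is the binding amount.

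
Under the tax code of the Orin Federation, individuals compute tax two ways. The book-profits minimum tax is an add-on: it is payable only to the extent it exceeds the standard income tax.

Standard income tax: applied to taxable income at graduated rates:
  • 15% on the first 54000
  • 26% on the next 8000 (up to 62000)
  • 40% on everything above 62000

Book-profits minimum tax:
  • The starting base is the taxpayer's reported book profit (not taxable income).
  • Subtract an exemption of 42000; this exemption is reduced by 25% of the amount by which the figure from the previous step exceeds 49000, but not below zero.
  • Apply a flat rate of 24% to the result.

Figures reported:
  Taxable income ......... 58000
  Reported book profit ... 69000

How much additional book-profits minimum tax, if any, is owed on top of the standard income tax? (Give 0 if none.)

Standard income tax:
  54000 × 15% = 8100
  4000 × 26% = 1040
  → 9140

Book-profits minimum tax:
  Base (reported book profit): 69000
  Exemption: 42000 − 25% × (69000 − 49000) = 42000 − 5000 = 37000
  Base: 69000 − 37000 = 32000
  32000 × 24% = 7680

7680 ≤ 9140, so no add-on is due.

0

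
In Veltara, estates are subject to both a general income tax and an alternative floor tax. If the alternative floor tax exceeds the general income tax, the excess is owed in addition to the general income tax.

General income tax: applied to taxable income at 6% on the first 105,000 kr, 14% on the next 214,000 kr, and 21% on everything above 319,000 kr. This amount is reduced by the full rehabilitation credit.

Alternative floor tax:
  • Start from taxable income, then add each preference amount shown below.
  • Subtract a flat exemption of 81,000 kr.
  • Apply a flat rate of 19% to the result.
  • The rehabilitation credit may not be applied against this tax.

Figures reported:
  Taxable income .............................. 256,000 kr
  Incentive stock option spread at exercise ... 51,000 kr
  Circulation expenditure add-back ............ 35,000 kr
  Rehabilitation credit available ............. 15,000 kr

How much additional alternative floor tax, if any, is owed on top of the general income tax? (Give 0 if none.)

Alternative floor tax:
  Adjusted income: 256,000 kr + 51,000 kr + 35,000 kr = 342,000 kr
  Less exemption 81,000 kr → base 261,000 kr
  261,000 kr × 19% = 49,590 kr

General income tax:
  105,000 kr × 6% = 6,300 kr
  151,000 kr × 14% = 21,140 kr
  → 27,440 kr
  Less rehabilitation credit 15,000 kr → 12,440 kr

Excess of alternative floor tax over general income tax: 49,590 kr − 12,440 kr = 37,150 kr.

37,150 kr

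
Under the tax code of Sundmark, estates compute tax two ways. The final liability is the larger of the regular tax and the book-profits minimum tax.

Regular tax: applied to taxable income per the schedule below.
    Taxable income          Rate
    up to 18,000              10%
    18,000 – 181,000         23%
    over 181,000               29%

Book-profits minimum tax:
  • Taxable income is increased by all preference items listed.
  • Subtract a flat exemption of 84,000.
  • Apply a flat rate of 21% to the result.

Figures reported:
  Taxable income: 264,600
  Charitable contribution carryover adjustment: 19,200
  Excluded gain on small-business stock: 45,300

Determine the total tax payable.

63,534

Regular tax:
  18,000 × 10% = 1,800
  163,000 × 23% = 37,490
  83,600 × 29% = 24,244
  → 63,534

Book-profits minimum tax:
  Adjusted income: 264,600 + 19,200 + 45,300 = 329,100
  Less exemption 84,000 → base 245,100
  245,100 × 21% = 51,471

63,534 > 51,471, so the regular tax governs.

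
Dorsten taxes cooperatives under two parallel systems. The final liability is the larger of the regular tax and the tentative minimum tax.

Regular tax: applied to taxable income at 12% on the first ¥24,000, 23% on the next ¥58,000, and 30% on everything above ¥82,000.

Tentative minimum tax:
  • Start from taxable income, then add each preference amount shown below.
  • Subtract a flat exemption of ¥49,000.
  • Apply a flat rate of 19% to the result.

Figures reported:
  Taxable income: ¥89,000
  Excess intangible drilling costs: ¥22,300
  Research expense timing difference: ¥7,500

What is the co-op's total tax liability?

¥18,320

Tentative minimum tax:
  Adjusted income: ¥89,000 + ¥22,300 + ¥7,500 = ¥118,800
  Less exemption ¥49,000 → base ¥69,800
  ¥69,800 × 19% = ¥13,262

Regular tax:
  ¥24,000 × 12% = ¥2,880
  ¥58,000 × 23% = ¥13,340
  ¥7,000 × 30% = ¥2,100
  → ¥18,320

¥18,320 > ¥13,262, so the regular tax governs.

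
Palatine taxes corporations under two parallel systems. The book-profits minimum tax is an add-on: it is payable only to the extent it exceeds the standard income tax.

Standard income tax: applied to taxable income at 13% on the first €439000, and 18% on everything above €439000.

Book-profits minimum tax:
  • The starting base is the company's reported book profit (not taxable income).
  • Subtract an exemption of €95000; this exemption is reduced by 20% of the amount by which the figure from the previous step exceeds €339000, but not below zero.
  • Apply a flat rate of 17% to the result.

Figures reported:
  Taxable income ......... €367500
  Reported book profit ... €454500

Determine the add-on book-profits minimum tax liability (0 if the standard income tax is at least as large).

Standard income tax:
  €367500 × 13% = €47775

Book-profits minimum tax:
  Base (reported book profit): €454500
  Exemption: €95000 − 20% × (€454500 − €339000) = €95000 − €23100 = €71900
  Base: €454500 − €71900 = €382600
  €382600 × 17% = €65042

Excess of book-profits minimum tax over standard income tax: €65042 − €47775 = €17267.

€17267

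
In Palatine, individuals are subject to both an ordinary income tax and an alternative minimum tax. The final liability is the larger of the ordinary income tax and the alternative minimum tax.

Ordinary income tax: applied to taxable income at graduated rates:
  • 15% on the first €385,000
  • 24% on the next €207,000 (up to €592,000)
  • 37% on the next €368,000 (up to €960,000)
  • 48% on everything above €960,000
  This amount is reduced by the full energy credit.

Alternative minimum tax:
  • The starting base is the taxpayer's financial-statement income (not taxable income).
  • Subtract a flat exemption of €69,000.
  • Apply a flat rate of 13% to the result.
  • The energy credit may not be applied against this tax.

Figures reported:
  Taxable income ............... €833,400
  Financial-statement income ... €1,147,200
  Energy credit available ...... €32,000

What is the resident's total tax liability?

Ordinary income tax:
  €385,000 × 15% = €57,750
  €207,000 × 24% = €49,680
  €241,400 × 37% = €89,318
  → €196,748
  Less energy credit €32,000 → €164,748

Alternative minimum tax:
  Base (financial-statement income): €1,147,200
  Less exemption €69,000 → base €1,078,200
  €1,078,200 × 13% = €140,166

€164,748 > €140,166, so the ordinary income tax governs.

€164,748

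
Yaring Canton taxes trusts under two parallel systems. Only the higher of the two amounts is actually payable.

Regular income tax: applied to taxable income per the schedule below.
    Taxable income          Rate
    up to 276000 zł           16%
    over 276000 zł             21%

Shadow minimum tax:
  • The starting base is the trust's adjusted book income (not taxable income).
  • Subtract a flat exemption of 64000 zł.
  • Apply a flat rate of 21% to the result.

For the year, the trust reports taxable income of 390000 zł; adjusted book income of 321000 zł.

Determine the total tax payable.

Regular income tax:
  276000 zł × 16% = 44160 zł
  114000 zł × 21% = 23940 zł
  → 68100 zł

Shadow minimum tax:
  Base (adjusted book income): 321000 zł
  Less exemption 64000 zł → base 257000 zł
  257000 zł × 21% = 53970 zł

68100 zł > 53970 zł, so the regular income tax governs.

68100 zł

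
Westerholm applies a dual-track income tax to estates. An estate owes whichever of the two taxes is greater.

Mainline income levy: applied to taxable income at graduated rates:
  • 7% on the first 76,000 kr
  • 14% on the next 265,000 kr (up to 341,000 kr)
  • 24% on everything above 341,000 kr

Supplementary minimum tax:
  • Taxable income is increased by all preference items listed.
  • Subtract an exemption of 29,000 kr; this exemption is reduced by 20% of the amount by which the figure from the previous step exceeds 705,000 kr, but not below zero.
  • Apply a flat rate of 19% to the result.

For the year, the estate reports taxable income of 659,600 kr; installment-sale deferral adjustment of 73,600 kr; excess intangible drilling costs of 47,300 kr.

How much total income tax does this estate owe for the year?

145,654 kr

Mainline income levy:
  76,000 kr × 7% = 5,320 kr
  265,000 kr × 14% = 37,100 kr
  318,600 kr × 24% = 76,464 kr
  → 118,884 kr

Supplementary minimum tax:
  Adjusted income: 659,600 kr + 73,600 kr + 47,300 kr = 780,500 kr
  Exemption: 29,000 kr − 20% × (780,500 kr − 705,000 kr) = 29,000 kr − 15,100 kr = 13,900 kr
  Base: 780,500 kr − 13,900 kr = 766,600 kr
  766,600 kr × 19% = 145,654 kr

145,654 kr > 118,884 kr, so the supplementary minimum tax is the binding amount.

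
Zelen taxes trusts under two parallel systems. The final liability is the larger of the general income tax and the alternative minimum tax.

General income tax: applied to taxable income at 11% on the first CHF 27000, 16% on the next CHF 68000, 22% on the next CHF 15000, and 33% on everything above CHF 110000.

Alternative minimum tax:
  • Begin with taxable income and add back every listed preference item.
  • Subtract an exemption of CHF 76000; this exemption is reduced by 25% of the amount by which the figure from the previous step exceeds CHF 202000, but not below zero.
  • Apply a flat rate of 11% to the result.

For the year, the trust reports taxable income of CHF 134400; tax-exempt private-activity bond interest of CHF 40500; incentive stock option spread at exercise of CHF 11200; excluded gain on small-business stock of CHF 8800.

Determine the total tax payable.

CHF 25202

General income tax:
  CHF 27000 × 11% = CHF 2970
  CHF 68000 × 16% = CHF 10880
  CHF 15000 × 22% = CHF 3300
  CHF 24400 × 33% = CHF 8052
  → CHF 25202

Alternative minimum tax:
  Adjusted income: CHF 134400 + CHF 40500 + CHF 11200 + CHF 8800 = CHF 194900
  Exemption: CHF 194900 ≤ CHF 202000, so full CHF 76000 applies
  Base: CHF 194900 − CHF 76000 = CHF 118900
  CHF 118900 × 11% = CHF 13079

CHF 25202 > CHF 13079, so the general income tax governs.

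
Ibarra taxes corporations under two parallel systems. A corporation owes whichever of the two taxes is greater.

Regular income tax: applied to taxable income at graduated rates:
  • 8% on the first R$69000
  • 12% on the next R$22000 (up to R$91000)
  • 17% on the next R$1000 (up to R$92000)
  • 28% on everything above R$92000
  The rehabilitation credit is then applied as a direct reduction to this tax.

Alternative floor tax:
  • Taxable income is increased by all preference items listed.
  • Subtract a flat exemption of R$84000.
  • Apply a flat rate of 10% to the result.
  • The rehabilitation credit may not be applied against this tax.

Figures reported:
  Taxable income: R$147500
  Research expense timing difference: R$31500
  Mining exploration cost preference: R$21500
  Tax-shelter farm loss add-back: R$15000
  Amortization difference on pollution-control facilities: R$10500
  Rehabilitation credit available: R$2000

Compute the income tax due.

R$21870

Regular income tax:
  R$69000 × 8% = R$5520
  R$22000 × 12% = R$2640
  R$1000 × 17% = R$170
  R$55500 × 28% = R$15540
  → R$23870
  Less rehabilitation credit R$2000 → R$21870

Alternative floor tax:
  Adjusted income: R$147500 + R$31500 + R$21500 + R$15000 + R$10500 = R$226000
  Less exemption R$84000 → base R$142000
  R$142000 × 10% = R$14200

R$21870 > R$14200, so the regular income tax governs.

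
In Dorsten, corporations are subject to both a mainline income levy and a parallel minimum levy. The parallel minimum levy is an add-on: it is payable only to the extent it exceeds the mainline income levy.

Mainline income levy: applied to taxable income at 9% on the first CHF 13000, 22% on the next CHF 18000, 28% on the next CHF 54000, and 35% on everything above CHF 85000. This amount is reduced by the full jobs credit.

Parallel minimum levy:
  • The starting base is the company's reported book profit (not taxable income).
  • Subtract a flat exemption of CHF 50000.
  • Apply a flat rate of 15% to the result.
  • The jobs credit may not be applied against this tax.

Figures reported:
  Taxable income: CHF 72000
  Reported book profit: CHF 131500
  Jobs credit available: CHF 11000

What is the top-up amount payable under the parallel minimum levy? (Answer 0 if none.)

Mainline income levy:
  CHF 13000 × 9% = CHF 1170
  CHF 18000 × 22% = CHF 3960
  CHF 41000 × 28% = CHF 11480
  → CHF 16610
  Less jobs credit CHF 11000 → CHF 5610

Parallel minimum levy:
  Base (reported book profit): CHF 131500
  Less exemption CHF 50000 → base CHF 81500
  CHF 81500 × 15% = CHF 12225

Excess of parallel minimum levy over mainline income levy: CHF 12225 − CHF 5610 = CHF 6615.

CHF 6615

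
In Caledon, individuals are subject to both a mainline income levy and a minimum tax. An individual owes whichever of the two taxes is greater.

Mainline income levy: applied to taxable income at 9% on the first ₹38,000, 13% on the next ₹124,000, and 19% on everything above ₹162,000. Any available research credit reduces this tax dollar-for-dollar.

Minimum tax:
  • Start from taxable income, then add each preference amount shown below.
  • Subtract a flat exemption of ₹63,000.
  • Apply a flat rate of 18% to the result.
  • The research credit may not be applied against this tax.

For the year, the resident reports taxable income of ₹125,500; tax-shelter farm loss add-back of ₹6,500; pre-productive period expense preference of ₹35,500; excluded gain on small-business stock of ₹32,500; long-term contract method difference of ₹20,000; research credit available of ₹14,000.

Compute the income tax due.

Mainline income levy:
  ₹38,000 × 9% = ₹3,420
  ₹87,500 × 13% = ₹11,375
  → ₹14,795
  Less research credit ₹14,000 → ₹795

Minimum tax:
  Adjusted income: ₹125,500 + ₹6,500 + ₹35,500 + ₹32,500 + ₹20,000 = ₹220,000
  Less exemption ₹63,000 → base ₹157,000
  ₹157,000 × 18% = ₹28,260

₹28,260 > ₹795, so the minimum tax is the binding amount.

₹28,260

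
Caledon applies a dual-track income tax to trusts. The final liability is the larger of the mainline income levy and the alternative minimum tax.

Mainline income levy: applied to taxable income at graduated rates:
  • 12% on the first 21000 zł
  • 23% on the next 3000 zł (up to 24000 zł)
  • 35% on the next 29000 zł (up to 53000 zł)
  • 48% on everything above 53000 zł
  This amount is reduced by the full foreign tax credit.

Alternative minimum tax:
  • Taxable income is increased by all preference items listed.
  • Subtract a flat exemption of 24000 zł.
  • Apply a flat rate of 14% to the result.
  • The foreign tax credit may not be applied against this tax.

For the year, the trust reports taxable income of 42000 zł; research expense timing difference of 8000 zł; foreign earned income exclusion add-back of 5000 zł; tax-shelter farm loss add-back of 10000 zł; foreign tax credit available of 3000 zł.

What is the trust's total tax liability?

Alternative minimum tax:
  Adjusted income: 42000 zł + 8000 zł + 5000 zł + 10000 zł = 65000 zł
  Less exemption 24000 zł → base 41000 zł
  41000 zł × 14% = 5740 zł

Mainline income levy:
  21000 zł × 12% = 2520 zł
  3000 zł × 23% = 690 zł
  18000 zł × 35% = 6300 zł
  → 9510 zł
  Less foreign tax credit 3000 zł → 6510 zł

6510 zł > 5740 zł, so the mainline income levy governs.

6510 zł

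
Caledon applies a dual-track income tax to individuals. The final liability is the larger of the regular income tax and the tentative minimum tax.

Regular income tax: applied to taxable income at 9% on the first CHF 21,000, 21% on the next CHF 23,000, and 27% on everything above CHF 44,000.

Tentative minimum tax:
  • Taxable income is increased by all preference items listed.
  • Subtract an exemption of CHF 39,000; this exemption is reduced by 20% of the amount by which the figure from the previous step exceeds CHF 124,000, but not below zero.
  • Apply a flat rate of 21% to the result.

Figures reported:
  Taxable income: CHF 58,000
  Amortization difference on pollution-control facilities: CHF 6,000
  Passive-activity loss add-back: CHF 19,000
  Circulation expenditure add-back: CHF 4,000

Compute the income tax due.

Regular income tax:
  CHF 21,000 × 9% = CHF 1,890
  CHF 23,000 × 21% = CHF 4,830
  CHF 14,000 × 27% = CHF 3,780
  → CHF 10,500

Tentative minimum tax:
  Adjusted income: CHF 58,000 + CHF 6,000 + CHF 19,000 + CHF 4,000 = CHF 87,000
  Exemption: CHF 87,000 ≤ CHF 124,000, so full CHF 39,000 applies
  Base: CHF 87,000 − CHF 39,000 = CHF 48,000
  CHF 48,000 × 21% = CHF 10,080

CHF 10,500 > CHF 10,080, so the regular income tax governs.

CHF 10,500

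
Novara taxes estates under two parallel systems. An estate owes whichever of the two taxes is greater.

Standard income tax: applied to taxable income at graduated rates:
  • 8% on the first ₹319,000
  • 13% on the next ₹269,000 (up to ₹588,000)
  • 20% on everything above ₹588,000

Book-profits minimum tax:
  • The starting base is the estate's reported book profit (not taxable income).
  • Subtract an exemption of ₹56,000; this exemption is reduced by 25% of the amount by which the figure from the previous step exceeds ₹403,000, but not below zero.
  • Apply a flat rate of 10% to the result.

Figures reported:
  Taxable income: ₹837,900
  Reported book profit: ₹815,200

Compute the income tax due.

₹110,470

Book-profits minimum tax:
  Base (reported book profit): ₹815,200
  Exemption: 25% × (₹815,200 − ₹403,000) = ₹103,050 ≥ ₹56,000, so the exemption is fully phased out
  Base: ₹815,200 − ₹0 = ₹815,200
  ₹815,200 × 10% = ₹81,520

Standard income tax:
  ₹319,000 × 8% = ₹25,520
  ₹269,000 × 13% = ₹34,970
  ₹249,900 × 20% = ₹49,980
  → ₹110,470

₹110,470 > ₹81,520, so the standard income tax governs.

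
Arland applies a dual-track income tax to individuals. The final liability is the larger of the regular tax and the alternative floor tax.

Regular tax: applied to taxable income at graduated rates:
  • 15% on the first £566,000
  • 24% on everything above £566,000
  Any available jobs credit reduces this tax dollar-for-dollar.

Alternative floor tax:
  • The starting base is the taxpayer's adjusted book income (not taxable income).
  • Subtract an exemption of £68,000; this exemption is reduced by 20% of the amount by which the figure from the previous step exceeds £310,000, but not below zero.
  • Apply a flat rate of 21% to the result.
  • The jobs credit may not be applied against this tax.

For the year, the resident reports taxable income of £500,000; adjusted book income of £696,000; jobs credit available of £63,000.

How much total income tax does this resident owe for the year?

Alternative floor tax:
  Base (adjusted book income): £696,000
  Exemption: 20% × (£696,000 − £310,000) = £77,200 ≥ £68,000, so the exemption is fully phased out
  Base: £696,000 − £0 = £696,000
  £696,000 × 21% = £146,160

Regular tax:
  £500,000 × 15% = £75,000
  Less jobs credit £63,000 → £12,000

£146,160 > £12,000, so the alternative floor tax is the binding amount.

£146,160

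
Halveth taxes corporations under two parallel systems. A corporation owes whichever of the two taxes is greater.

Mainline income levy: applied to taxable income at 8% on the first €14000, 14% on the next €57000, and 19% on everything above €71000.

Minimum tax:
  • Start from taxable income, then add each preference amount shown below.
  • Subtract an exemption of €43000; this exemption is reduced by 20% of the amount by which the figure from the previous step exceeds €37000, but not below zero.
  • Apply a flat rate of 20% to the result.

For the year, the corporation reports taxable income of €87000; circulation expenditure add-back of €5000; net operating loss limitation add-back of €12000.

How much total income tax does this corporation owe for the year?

Mainline income levy:
  €14000 × 8% = €1120
  €57000 × 14% = €7980
  €16000 × 19% = €3040
  → €12140

Minimum tax:
  Adjusted income: €87000 + €5000 + €12000 = €104000
  Exemption: €43000 − 20% × (€104000 − €37000) = €43000 − €13400 = €29600
  Base: €104000 − €29600 = €74400
  €74400 × 20% = €14880

€14880 > €12140, so the minimum tax is the binding amount.

€14880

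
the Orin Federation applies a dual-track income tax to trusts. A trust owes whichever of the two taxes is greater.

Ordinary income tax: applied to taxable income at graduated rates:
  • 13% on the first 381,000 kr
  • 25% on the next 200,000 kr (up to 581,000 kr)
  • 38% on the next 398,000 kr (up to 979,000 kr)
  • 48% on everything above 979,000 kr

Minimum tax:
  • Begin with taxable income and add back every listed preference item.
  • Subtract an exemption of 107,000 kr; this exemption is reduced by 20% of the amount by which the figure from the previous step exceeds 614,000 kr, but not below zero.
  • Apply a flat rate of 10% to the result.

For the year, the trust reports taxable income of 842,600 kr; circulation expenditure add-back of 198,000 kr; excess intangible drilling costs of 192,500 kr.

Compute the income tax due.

198,938 kr

Minimum tax:
  Adjusted income: 842,600 kr + 198,000 kr + 192,500 kr = 1,233,100 kr
  Exemption: 20% × (1,233,100 kr − 614,000 kr) = 123,820 kr ≥ 107,000 kr, so the exemption is fully phased out
  Base: 1,233,100 kr − 0 kr = 1,233,100 kr
  1,233,100 kr × 10% = 123,310 kr

Ordinary income tax:
  381,000 kr × 13% = 49,530 kr
  200,000 kr × 25% = 50,000 kr
  261,600 kr × 38% = 99,408 kr
  → 198,938 kr

198,938 kr > 123,310 kr, so the ordinary income tax governs.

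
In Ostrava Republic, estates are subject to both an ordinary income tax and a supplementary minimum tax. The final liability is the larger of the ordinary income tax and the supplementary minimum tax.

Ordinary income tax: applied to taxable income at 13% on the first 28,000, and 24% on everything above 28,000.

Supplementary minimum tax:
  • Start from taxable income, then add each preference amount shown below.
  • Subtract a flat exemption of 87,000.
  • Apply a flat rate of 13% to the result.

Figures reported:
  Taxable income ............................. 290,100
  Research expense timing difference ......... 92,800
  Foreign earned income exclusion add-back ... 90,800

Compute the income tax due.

66,544

Ordinary income tax:
  28,000 × 13% = 3,640
  262,100 × 24% = 62,904
  → 66,544

Supplementary minimum tax:
  Adjusted income: 290,100 + 92,800 + 90,800 = 473,700
  Less exemption 87,000 → base 386,700
  386,700 × 13% = 50,271

66,544 > 50,271, so the ordinary income tax governs.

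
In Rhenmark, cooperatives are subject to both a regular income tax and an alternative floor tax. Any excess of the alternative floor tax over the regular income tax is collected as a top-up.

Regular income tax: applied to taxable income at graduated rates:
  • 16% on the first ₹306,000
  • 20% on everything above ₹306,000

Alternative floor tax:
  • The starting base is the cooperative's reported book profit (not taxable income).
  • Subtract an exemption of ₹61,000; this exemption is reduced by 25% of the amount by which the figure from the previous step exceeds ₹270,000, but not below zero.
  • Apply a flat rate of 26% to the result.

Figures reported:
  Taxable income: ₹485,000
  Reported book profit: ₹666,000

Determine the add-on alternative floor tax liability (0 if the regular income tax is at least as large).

Regular income tax:
  ₹306,000 × 16% = ₹48,960
  ₹179,000 × 20% = ₹35,800
  → ₹84,760

Alternative floor tax:
  Base (reported book profit): ₹666,000
  Exemption: 25% × (₹666,000 − ₹270,000) = ₹99,000 ≥ ₹61,000, so the exemption is fully phased out
  Base: ₹666,000 − ₹0 = ₹666,000
  ₹666,000 × 26% = ₹173,160

Excess of alternative floor tax over regular income tax: ₹173,160 − ₹84,760 = ₹88,400.

₹88,400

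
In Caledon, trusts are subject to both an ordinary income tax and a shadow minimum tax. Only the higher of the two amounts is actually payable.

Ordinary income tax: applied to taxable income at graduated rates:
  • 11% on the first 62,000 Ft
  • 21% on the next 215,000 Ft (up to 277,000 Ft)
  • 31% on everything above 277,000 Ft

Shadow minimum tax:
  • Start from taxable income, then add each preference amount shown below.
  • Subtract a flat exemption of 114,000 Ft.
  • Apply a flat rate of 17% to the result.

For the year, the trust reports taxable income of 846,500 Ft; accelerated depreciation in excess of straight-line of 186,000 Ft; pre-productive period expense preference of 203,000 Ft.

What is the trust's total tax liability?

228,515 Ft

Ordinary income tax:
  62,000 Ft × 11% = 6,820 Ft
  215,000 Ft × 21% = 45,150 Ft
  569,500 Ft × 31% = 176,545 Ft
  → 228,515 Ft

Shadow minimum tax:
  Adjusted income: 846,500 Ft + 186,000 Ft + 203,000 Ft = 1,235,500 Ft
  Less exemption 114,000 Ft → base 1,121,500 Ft
  1,121,500 Ft × 17% = 190,655 Ft

228,515 Ft > 190,655 Ft, so the ordinary income tax governs.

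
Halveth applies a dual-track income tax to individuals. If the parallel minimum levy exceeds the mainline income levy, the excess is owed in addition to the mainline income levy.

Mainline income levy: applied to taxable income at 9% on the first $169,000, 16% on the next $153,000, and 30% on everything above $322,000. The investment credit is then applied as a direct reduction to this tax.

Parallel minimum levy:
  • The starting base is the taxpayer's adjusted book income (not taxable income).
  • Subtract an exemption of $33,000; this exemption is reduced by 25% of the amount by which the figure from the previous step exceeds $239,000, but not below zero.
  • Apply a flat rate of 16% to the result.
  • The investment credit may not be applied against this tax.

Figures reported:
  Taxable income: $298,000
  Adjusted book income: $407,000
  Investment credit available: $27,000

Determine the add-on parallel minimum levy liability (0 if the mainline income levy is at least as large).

$56,270

Mainline income levy:
  $169,000 × 9% = $15,210
  $129,000 × 16% = $20,640
  → $35,850
  Less investment credit $27,000 → $8,850

Parallel minimum levy:
  Base (adjusted book income): $407,000
  Exemption: 25% × ($407,000 − $239,000) = $42,000 ≥ $33,000, so the exemption is fully phased out
  Base: $407,000 − $0 = $407,000
  $407,000 × 16% = $65,120

Excess of parallel minimum levy over mainline income levy: $65,120 − $8,850 = $56,270.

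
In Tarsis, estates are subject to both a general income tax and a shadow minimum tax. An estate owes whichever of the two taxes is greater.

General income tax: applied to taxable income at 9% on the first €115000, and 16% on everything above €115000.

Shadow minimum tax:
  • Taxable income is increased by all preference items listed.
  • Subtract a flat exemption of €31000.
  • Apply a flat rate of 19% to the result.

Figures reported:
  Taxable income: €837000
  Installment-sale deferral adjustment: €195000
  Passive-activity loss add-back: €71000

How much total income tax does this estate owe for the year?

€203680

Shadow minimum tax:
  Adjusted income: €837000 + €195000 + €71000 = €1103000
  Less exemption €31000 → base €1072000
  €1072000 × 19% = €203680

General income tax:
  €115000 × 9% = €10350
  €722000 × 16% = €115520
  → €125870

€203680 > €125870, so the shadow minimum tax is the binding amount.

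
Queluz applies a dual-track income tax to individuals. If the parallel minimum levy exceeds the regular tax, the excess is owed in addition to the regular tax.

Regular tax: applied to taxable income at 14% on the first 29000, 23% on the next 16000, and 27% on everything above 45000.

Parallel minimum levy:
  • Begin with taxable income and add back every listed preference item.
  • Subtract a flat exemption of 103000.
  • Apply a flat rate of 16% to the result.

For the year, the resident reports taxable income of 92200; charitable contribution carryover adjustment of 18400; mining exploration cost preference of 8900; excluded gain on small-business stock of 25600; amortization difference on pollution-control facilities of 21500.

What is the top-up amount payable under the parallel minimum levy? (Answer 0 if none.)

Parallel minimum levy:
  Adjusted income: 92200 + 18400 + 8900 + 25600 + 21500 = 166600
  Less exemption 103000 → base 63600
  63600 × 16% = 10176

Regular tax:
  29000 × 14% = 4060
  16000 × 23% = 3680
  47200 × 27% = 12744
  → 20484

10176 ≤ 20484, so no add-on is due.

0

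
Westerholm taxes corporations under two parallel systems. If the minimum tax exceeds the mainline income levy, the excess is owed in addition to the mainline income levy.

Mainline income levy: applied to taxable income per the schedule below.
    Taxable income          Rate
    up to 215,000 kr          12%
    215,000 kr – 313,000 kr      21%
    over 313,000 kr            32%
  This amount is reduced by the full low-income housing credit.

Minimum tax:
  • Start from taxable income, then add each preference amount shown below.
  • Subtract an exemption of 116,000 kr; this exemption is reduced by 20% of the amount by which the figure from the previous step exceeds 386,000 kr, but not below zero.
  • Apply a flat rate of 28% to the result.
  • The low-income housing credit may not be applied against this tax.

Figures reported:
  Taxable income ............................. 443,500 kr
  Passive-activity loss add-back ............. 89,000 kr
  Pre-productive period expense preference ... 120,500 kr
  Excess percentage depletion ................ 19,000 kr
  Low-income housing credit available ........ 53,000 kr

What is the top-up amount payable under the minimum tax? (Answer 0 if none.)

136,556 kr

Minimum tax:
  Adjusted income: 443,500 kr + 89,000 kr + 120,500 kr + 19,000 kr = 672,000 kr
  Exemption: 116,000 kr − 20% × (672,000 kr − 386,000 kr) = 116,000 kr − 57,200 kr = 58,800 kr
  Base: 672,000 kr − 58,800 kr = 613,200 kr
  613,200 kr × 28% = 171,696 kr

Mainline income levy:
  215,000 kr × 12% = 25,800 kr
  98,000 kr × 21% = 20,580 kr
  130,500 kr × 32% = 41,760 kr
  → 88,140 kr
  Less low-income housing credit 53,000 kr → 35,140 kr

Excess of minimum tax over mainline income levy: 171,696 kr − 35,140 kr = 136,556 kr.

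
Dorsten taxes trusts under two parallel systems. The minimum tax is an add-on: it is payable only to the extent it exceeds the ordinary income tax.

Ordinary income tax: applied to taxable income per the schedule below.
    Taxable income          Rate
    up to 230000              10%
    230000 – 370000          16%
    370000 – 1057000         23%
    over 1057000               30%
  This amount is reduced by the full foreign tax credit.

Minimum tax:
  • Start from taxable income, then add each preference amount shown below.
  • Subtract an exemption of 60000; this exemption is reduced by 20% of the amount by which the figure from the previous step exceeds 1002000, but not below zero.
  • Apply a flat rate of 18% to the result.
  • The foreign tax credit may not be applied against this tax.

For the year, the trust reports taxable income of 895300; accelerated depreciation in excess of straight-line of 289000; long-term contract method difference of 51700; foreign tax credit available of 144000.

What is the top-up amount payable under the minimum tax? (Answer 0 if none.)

Minimum tax:
  Adjusted income: 895300 + 289000 + 51700 = 1236000
  Exemption: 60000 − 20% × (1236000 − 1002000) = 60000 − 46800 = 13200
  Base: 1236000 − 13200 = 1222800
  1222800 × 18% = 220104

Ordinary income tax:
  230000 × 10% = 23000
  140000 × 16% = 22400
  525300 × 23% = 120819
  → 166219
  Less foreign tax credit 144000 → 22219

Excess of minimum tax over ordinary income tax: 220104 − 22219 = 197885.

197885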